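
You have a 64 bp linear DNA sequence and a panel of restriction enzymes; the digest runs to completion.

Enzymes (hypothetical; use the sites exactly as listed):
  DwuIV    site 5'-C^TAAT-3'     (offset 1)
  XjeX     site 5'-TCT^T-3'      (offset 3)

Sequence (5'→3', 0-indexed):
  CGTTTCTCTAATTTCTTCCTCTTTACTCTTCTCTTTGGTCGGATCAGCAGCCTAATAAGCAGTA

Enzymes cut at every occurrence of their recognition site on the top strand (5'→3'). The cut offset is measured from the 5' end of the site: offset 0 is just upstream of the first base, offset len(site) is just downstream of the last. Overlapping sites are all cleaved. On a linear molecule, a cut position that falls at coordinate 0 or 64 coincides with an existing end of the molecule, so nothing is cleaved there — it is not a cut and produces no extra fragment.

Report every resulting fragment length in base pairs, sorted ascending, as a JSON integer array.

Site scan:
  DwuIV (CTAAT, off=1): starts [7, 51] → cuts [8, 52]
  XjeX (TCTT, off=3): starts [13, 19, 26, 31] → cuts [16, 22, 29, 34]

All cut coordinates (distinct, sorted): [8, 16, 22, 29, 34, 52]

Fragment lengths:
  [0,8): 8 bp
  [8,16): 8 bp
  [16,22): 6 bp
  [22,29): 7 bp
  [29,34): 5 bp
  [34,52): 18 bp
  [52,64): 12 bp

[5,6,7,8,8,12,18]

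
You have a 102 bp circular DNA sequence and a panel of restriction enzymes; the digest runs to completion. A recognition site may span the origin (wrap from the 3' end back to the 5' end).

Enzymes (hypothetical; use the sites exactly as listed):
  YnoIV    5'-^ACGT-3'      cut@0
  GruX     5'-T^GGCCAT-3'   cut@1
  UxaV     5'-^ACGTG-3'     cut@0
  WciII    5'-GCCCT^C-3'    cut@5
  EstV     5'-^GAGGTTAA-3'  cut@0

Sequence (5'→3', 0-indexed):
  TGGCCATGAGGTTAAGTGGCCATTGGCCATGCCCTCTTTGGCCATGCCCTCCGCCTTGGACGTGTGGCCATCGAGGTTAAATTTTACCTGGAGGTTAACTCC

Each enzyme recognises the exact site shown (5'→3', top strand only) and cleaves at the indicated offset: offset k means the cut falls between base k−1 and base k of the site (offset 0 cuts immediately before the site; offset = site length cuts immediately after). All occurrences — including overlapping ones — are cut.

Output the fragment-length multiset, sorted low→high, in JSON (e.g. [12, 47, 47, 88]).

Site scan:
  YnoIV ACGT/0: at [59] ⇒ [59]
  GruX TGGCCAT/1: at [0, 16, 23, 38, 64] ⇒ [1, 17, 24, 39, 65]
  UxaV ACGTG/0: at [59] ⇒ [59]
  WciII GCCCTC/5: at [30, 45] ⇒ [35, 50]
  EstV GAGGTTAA/0: at [7, 72, 90] ⇒ [7, 72, 90]

Pooled cuts: [1, 7, 17, 24, 35, 39, 50, 59, 65, 72, 90]

Fragment lengths:
  1→7: 6 bp
  7→17: 10 bp
  17→24: 7 bp
  24→35: 11 bp
  35→39: 4 bp
  39→50: 11 bp
  50→59: 9 bp
  59→65: 6 bp
  65→72: 7 bp
  72→90: 18 bp
  90→1 (wrap): 102-90+1 = 13 bp

[4,6,6,7,7,9,10,11,11,13,18]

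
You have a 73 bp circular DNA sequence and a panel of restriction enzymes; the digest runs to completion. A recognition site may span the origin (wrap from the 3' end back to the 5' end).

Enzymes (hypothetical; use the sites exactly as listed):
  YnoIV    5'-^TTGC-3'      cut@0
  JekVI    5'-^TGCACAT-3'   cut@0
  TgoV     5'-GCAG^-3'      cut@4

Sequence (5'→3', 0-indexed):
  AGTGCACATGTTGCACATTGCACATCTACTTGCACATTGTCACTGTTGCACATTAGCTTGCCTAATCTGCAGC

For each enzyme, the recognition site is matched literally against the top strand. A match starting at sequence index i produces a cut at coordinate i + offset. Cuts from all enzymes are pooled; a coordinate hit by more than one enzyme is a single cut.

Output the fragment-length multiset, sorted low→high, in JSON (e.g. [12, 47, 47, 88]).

[1,1,1,1,3,6,8,11,11,15,15]

Scan for sites:
  YnoIV TTGC/0: at [10, 17, 29, 45, 57] ⇒ [10, 17, 29, 45, 57]
  JekVI TGCACAT/0: at [2, 11, 18, 30, 46] ⇒ [2, 11, 18, 30, 46]
  TgoV GCAG/4: at [68, 71] ⇒ [2, 72]

Pooled cuts: [2, 10, 11, 17, 18, 29, 30, 45, 46, 57, 72]

Fragment lengths:
  2→10: 8 bp
  10→11: 1 bp
  11→17: 6 bp
  17→18: 1 bp
  18→29: 11 bp
  29→30: 1 bp
  30→45: 15 bp
  45→46: 1 bp
  46→57: 11 bp
  57→72: 15 bp
  72→2 (wrap): 73-72+2 = 3 bp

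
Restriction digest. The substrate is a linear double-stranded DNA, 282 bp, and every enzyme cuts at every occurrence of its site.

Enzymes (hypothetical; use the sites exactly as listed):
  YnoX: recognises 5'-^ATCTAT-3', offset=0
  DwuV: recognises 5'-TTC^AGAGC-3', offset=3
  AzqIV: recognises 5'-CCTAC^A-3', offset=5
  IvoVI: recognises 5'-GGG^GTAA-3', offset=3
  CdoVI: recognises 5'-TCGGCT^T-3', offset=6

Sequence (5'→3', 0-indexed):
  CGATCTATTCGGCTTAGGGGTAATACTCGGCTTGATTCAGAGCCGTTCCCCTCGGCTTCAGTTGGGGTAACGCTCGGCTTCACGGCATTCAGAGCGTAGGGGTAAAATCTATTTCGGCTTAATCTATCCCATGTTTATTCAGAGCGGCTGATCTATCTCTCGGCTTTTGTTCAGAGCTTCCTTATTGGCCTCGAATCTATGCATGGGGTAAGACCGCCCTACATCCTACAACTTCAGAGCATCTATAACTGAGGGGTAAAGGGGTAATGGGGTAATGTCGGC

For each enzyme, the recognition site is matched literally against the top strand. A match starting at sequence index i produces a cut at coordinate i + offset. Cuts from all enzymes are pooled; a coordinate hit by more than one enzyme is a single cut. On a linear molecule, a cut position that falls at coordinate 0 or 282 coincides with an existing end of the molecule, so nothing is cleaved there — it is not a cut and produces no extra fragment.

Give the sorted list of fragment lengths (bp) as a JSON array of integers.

Site scan:
  YnoX ATCTAT/0: at [2, 106, 121, 150, 194, 240] ⇒ [2, 106, 121, 150, 194, 240]
  DwuV TTCAGAGC/3: at [35, 87, 137, 169, 232] ⇒ [38, 90, 140, 172, 235]
  AzqIV CCTACA/5: at [217, 224] ⇒ [222, 229]
  IvoVI GGGGTAA/3: at [16, 63, 98, 204, 252, 260, 268] ⇒ [19, 66, 101, 207, 255, 263, 271]
  CdoVI TCGGCTT/6: at [8, 26, 51, 73, 113, 159] ⇒ [14, 32, 57, 79, 119, 165]

All cut coordinates (distinct, sorted): [2, 14, 19, 32, 38, 57, 66, 79, 90, 101, 106, 119, 121, 140, 150, 165, 172, 194, 207, 222, 229, 235, 240, 255, 263, 271]

Fragments:
  [0,2): 2 bp
  [2,14): 12 bp
  [14,19): 5 bp
  [19,32): 13 bp
  [32,38): 6 bp
  [38,57): 19 bp
  [57,66): 9 bp
  [66,79): 13 bp
  [79,90): 11 bp
  [90,101): 11 bp
  [101,106): 5 bp
  [106,119): 13 bp
  [119,121): 2 bp
  [121,140): 19 bp
  [140,150): 10 bp
  [150,165): 15 bp
  [165,172): 7 bp
  [172,194): 22 bp
  [194,207): 13 bp
  [207,222): 15 bp
  [222,229): 7 bp
  [229,235): 6 bp
  [235,240): 5 bp
  [240,255): 15 bp
  [255,263): 8 bp
  [263,271): 8 bp
  [271,282): 11 bp

[2,2,5,5,5,6,6,7,7,8,8,9,10,11,11,11,12,13,13,13,13,15,15,15,19,19,22]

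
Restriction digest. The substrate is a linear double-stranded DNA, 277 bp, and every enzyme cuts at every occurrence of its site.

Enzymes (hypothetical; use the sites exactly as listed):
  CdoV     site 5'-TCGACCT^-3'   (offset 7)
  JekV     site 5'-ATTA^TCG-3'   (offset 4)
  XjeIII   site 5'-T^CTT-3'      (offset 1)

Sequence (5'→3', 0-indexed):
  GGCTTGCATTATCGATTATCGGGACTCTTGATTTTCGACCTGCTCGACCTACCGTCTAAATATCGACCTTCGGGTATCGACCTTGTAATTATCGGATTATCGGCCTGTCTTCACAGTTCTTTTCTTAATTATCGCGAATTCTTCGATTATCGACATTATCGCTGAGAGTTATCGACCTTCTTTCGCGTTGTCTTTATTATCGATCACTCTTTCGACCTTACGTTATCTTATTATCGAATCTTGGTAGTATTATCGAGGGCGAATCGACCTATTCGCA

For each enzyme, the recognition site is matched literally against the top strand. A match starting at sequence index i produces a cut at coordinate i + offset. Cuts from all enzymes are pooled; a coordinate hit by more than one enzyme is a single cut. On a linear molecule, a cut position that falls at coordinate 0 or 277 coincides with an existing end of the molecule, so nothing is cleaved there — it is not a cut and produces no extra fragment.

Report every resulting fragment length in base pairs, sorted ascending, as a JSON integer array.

Scan for sites:
  CdoV (TCGACCT, off=7): starts [34, 43, 62, 76, 171, 211, 263] → cuts [41, 50, 69, 83, 178, 218, 270]
  JekV (ATTATCG, off=4): starts [7, 14, 87, 95, 127, 145, 154, 195, 229, 248] → cuts [11, 18, 91, 99, 131, 149, 158, 199, 233, 252]
  XjeIII (TCTT, off=1): starts [25, 107, 117, 122, 139, 178, 190, 207, 225, 238] → cuts [26, 108, 118, 123, 140, 179, 191, 208, 226, 239]

Pooled cuts: [11, 18, 26, 41, 50, 69, 83, 91, 99, 108, 118, 123, 131, 140, 149, 158, 178, 179, 191, 199, 208, 218, 226, 233, 239, 252, 270]

Fragments:
  [0,11): 11 bp
  [11,18): 7 bp
  [18,26): 8 bp
  [26,41): 15 bp
  [41,50): 9 bp
  [50,69): 19 bp
  [69,83): 14 bp
  [83,91): 8 bp
  [91,99): 8 bp
  [99,108): 9 bp
  [108,118): 10 bp
  [118,123): 5 bp
  [123,131): 8 bp
  [131,140): 9 bp
  [140,149): 9 bp
  [149,158): 9 bp
  [158,178): 20 bp
  [178,179): 1 bp
  [179,191): 12 bp
  [191,199): 8 bp
  [199,208): 9 bp
  [208,218): 10 bp
  [218,226): 8 bp
  [226,233): 7 bp
  [233,239): 6 bp
  [239,252): 13 bp
  [252,270): 18 bp
  [270,277): 7 bp

[1,5,6,7,7,7,8,8,8,8,8,8,9,9,9,9,9,9,10,10,11,12,13,14,15,18,19,20]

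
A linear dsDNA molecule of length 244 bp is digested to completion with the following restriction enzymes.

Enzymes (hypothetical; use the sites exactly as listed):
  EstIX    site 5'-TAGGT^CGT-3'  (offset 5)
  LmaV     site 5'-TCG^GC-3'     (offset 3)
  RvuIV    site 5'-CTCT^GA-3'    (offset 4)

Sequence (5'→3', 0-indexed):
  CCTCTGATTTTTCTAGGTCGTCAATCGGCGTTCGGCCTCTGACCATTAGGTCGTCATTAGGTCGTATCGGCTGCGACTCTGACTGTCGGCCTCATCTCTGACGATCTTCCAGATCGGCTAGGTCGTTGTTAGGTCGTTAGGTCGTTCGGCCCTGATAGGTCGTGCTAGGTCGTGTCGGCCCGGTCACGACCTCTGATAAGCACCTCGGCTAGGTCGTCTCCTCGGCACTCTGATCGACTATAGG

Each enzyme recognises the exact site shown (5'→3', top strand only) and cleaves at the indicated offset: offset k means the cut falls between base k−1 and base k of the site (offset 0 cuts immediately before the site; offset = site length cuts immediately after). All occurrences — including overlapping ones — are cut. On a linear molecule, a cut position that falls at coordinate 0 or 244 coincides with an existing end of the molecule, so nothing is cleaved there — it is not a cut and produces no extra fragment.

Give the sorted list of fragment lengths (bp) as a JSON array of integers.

[5,6,6,7,7,7,7,7,7,8,8,9,10,10,11,11,11,11,11,12,13,13,13,17,17]

Site scan:
  EstIX TAGGTCGT/5: at [13, 46, 57, 118, 129, 137, 155, 165, 209] ⇒ [18, 51, 62, 123, 134, 142, 160, 170, 214]
  LmaV TCGGC/3: at [24, 31, 66, 85, 113, 145, 174, 204, 221] ⇒ [27, 34, 69, 88, 116, 148, 177, 207, 224]
  RvuIV CTCTGA/4: at [1, 36, 76, 95, 190, 227] ⇒ [5, 40, 80, 99, 194, 231]

All cut coordinates (distinct, sorted): [5, 18, 27, 34, 40, 51, 62, 69, 80, 88, 99, 116, 123, 134, 142, 148, 160, 170, 177, 194, 207, 214, 224, 231]

Fragment lengths:
  [0,5): 5 bp
  [5,18): 13 bp
  [18,27): 9 bp
  [27,34): 7 bp
  [34,40): 6 bp
  [40,51): 11 bp
  [51,62): 11 bp
  [62,69): 7 bp
  [69,80): 11 bp
  [80,88): 8 bp
  [88,99): 11 bp
  [99,116): 17 bp
  [116,123): 7 bp
  [123,134): 11 bp
  [134,142): 8 bp
  [142,148): 6 bp
  [148,160): 12 bp
  [160,170): 10 bp
  [170,177): 7 bp
  [177,194): 17 bp
  [194,207): 13 bp
  [207,214): 7 bp
  [214,224): 10 bp
  [224,231): 7 bp
  [231,244): 13 bp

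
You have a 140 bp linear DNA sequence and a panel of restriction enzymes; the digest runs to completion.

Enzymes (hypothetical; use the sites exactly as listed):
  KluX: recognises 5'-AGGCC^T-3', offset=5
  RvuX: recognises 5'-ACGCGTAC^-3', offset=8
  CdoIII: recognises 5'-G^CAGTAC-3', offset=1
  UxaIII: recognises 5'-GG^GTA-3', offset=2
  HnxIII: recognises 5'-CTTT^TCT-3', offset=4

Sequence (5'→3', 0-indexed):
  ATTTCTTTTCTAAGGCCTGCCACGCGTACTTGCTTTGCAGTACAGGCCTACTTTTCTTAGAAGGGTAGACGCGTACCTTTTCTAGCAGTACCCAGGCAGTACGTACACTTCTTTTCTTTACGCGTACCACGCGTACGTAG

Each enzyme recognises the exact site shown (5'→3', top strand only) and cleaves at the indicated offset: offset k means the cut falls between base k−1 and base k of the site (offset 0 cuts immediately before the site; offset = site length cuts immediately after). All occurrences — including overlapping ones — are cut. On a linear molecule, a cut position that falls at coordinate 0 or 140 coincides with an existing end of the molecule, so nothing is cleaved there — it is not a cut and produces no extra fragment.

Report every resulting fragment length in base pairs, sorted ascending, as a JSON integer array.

[4,4,5,6,8,8,9,9,10,11,11,12,12,13,18]

Site scan:
  KluX AGGCCT/5: at [12, 43] ⇒ [17, 48]
  RvuX ACGCGTAC/8: at [21, 68, 119, 128] ⇒ [29, 76, 127, 136]
  CdoIII GCAGTAC/1: at [36, 84, 95] ⇒ [37, 85, 96]
  UxaIII GGGTA/2: at [62] ⇒ [64]
  HnxIII CTTTTCT/4: at [4, 50, 76, 110] ⇒ [8, 54, 80, 114]

Pooled cuts: [8, 17, 29, 37, 48, 54, 64, 76, 80, 85, 96, 114, 127, 136]

Fragments:
  [0,8): 8 bp
  [8,17): 9 bp
  [17,29): 12 bp
  [29,37): 8 bp
  [37,48): 11 bp
  [48,54): 6 bp
  [54,64): 10 bp
  [64,76): 12 bp
  [76,80): 4 bp
  [80,85): 5 bp
  [85,96): 11 bp
  [96,114): 18 bp
  [114,127): 13 bp
  [127,136): 9 bp
  [136,140): 4 bp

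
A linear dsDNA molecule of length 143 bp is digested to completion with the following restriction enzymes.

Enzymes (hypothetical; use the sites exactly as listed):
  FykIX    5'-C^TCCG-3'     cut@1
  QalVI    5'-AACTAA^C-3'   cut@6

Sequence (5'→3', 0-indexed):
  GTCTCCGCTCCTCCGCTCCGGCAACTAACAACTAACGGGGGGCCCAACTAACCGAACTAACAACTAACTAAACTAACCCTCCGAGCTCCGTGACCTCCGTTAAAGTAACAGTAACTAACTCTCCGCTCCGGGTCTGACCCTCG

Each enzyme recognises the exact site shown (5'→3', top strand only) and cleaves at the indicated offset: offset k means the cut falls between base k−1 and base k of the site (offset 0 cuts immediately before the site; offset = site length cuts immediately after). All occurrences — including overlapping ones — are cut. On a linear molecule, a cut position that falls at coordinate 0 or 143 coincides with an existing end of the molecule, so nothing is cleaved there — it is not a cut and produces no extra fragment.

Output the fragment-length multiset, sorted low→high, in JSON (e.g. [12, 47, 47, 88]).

[3,3,3,5,5,7,7,7,8,9,9,9,12,16,17,23]

Per-enzyme occurrences:
  FykIX CTCCG/1: at [2, 10, 15, 78, 85, 94, 120, 125] ⇒ [3, 11, 16, 79, 86, 95, 121, 126]
  QalVI AACTAAC/6: at [22, 29, 45, 54, 61, 70, 112] ⇒ [28, 35, 51, 60, 67, 76, 118]

Pooled cuts: [3, 11, 16, 28, 35, 51, 60, 67, 76, 79, 86, 95, 118, 121, 126]

Fragment lengths:
  [0,3): 3 bp
  [3,11): 8 bp
  [11,16): 5 bp
  [16,28): 12 bp
  [28,35): 7 bp
  [35,51): 16 bp
  [51,60): 9 bp
  [60,67): 7 bp
  [67,76): 9 bp
  [76,79): 3 bp
  [79,86): 7 bp
  [86,95): 9 bp
  [95,118): 23 bp
  [118,121): 3 bp
  [121,126): 5 bp
  [126,143): 17 bp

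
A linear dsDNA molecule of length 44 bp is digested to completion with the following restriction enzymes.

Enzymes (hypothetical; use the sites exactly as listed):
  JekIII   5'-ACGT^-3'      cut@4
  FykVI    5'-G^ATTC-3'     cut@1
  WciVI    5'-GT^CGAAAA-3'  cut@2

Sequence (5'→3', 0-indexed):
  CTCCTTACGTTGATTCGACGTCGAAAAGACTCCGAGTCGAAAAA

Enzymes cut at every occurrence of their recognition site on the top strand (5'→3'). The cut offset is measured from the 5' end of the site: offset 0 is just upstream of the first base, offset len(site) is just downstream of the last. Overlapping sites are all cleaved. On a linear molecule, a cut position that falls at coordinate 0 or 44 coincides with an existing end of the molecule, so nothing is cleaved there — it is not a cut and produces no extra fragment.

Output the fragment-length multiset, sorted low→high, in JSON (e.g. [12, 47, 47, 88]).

[2,7,9,10,16]

Site scan:
  JekIII (ACGT, off=4): starts [6, 17] → cuts [10, 21]
  FykVI (GATTC, off=1): starts [11] → cuts [12]
  WciVI (GTCGAAAA, off=2): starts [19, 35] → cuts [21, 37]

Pooled cuts: [10, 12, 21, 37]

Fragments:
  [0,10): 10 bp
  [10,12): 2 bp
  [12,21): 9 bp
  [21,37): 16 bp
  [37,44): 7 bp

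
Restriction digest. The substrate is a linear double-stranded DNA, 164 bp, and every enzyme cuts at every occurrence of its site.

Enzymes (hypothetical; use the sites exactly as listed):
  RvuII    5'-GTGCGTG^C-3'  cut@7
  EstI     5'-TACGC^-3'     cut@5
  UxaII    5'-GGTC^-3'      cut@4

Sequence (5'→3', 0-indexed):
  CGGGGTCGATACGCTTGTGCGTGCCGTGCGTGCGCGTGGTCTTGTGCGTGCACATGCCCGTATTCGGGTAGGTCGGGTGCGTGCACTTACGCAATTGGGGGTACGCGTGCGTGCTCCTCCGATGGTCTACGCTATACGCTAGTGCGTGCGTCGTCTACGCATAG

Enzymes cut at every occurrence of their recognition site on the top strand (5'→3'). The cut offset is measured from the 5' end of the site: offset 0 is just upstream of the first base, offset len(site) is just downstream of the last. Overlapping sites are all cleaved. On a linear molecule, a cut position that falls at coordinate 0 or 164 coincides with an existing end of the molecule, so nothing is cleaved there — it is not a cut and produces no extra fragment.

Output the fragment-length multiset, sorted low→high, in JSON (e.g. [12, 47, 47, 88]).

[4,5,7,7,7,7,9,9,9,9,9,9,9,12,14,14,24]

Scan for sites:
  RvuII GTGCGTGC/7: at [16, 25, 43, 76, 106, 141] ⇒ [23, 32, 50, 83, 113, 148]
  EstI TACGC/5: at [9, 87, 101, 127, 134, 155] ⇒ [14, 92, 106, 132, 139, 160]
  UxaII GGTC/4: at [3, 37, 70, 123] ⇒ [7, 41, 74, 127]

All cut coordinates (distinct, sorted): [7, 14, 23, 32, 41, 50, 74, 83, 92, 106, 113, 127, 132, 139, 148, 160]

Fragment lengths:
  [0,7): 7 bp
  [7,14): 7 bp
  [14,23): 9 bp
  [23,32): 9 bp
  [32,41): 9 bp
  [41,50): 9 bp
  [50,74): 24 bp
  [74,83): 9 bp
  [83,92): 9 bp
  [92,106): 14 bp
  [106,113): 7 bp
  [113,127): 14 bp
  [127,132): 5 bp
  [132,139): 7 bp
  [139,148): 9 bp
  [148,160): 12 bp
  [160,164): 4 bp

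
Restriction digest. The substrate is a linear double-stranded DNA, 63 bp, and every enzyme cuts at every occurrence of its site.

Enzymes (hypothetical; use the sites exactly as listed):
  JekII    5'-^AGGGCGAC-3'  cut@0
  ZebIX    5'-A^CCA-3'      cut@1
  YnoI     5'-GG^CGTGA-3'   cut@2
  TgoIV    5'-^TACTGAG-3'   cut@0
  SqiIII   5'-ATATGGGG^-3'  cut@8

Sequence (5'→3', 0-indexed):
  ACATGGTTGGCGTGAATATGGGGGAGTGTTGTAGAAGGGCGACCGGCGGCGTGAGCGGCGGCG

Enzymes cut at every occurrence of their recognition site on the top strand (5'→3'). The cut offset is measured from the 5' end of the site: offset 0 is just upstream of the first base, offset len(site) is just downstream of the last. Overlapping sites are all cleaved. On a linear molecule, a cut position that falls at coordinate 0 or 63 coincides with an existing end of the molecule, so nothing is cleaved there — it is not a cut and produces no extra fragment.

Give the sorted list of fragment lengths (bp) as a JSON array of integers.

Scan for sites:
  JekII AGGGCGAC/0: at [35] ⇒ [35]
  ZebIX (ACCA, off=1): no sites
  YnoI GGCGTGA/2: at [8, 47] ⇒ [10, 49]
  TgoIV (TACTGAG, off=0): no sites
  SqiIII ATATGGGG/8: at [15] ⇒ [23]

All cut coordinates (distinct, sorted): [10, 23, 35, 49]

Fragment lengths:
  [0,10): 10 bp
  [10,23): 13 bp
  [23,35): 12 bp
  [35,49): 14 bp
  [49,63): 14 bp

[10,12,13,14,14]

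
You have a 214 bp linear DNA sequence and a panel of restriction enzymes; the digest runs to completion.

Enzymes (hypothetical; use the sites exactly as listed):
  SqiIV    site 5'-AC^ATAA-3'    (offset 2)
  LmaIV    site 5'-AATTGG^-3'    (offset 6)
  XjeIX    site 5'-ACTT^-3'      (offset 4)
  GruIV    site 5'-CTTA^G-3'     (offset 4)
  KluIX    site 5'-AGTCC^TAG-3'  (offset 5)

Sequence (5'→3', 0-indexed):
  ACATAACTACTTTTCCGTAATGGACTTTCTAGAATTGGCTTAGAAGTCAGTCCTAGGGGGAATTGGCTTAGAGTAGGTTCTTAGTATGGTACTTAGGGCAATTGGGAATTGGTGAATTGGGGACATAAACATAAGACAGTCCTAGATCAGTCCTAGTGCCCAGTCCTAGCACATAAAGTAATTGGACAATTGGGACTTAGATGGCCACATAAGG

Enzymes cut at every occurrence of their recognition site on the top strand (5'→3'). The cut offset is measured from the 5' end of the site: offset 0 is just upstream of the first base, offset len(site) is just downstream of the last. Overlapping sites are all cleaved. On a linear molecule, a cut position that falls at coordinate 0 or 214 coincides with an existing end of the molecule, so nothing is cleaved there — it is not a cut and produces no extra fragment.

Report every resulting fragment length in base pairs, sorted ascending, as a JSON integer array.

Per-enzyme occurrences:
  SqiIV (ACATAA, off=2): starts [0, 122, 128, 170, 206] → cuts [2, 124, 130, 172, 208]
  LmaIV (AATTGG, off=6): starts [32, 60, 99, 106, 114, 179, 187] → cuts [38, 66, 105, 112, 120, 185, 193]
  XjeIX (ACTT, off=4): starts [8, 23, 90, 194] → cuts [12, 27, 94, 198]
  GruIV (CTTAG, off=4): starts [38, 66, 79, 91, 195] → cuts [42, 70, 83, 95, 199]
  KluIX (AGTCCTAG, off=5): starts [48, 137, 148, 161] → cuts [53, 142, 153, 166]

Pooled cuts: [2, 12, 27, 38, 42, 53, 66, 70, 83, 94, 95, 105, 112, 120, 124, 130, 142, 153, 166, 172, 185, 193, 198, 199, 208]

Fragments:
  [0,2): 2 bp
  [2,12): 10 bp
  [12,27): 15 bp
  [27,38): 11 bp
  [38,42): 4 bp
  [42,53): 11 bp
  [53,66): 13 bp
  [66,70): 4 bp
  [70,83): 13 bp
  [83,94): 11 bp
  [94,95): 1 bp
  [95,105): 10 bp
  [105,112): 7 bp
  [112,120): 8 bp
  [120,124): 4 bp
  [124,130): 6 bp
  [130,142): 12 bp
  [142,153): 11 bp
  [153,166): 13 bp
  [166,172): 6 bp
  [172,185): 13 bp
  [185,193): 8 bp
  [193,198): 5 bp
  [198,199): 1 bp
  [199,208): 9 bp
  [208,214): 6 bp

[1,1,2,4,4,4,5,6,6,6,7,8,8,9,10,10,11,11,11,11,12,13,13,13,13,15]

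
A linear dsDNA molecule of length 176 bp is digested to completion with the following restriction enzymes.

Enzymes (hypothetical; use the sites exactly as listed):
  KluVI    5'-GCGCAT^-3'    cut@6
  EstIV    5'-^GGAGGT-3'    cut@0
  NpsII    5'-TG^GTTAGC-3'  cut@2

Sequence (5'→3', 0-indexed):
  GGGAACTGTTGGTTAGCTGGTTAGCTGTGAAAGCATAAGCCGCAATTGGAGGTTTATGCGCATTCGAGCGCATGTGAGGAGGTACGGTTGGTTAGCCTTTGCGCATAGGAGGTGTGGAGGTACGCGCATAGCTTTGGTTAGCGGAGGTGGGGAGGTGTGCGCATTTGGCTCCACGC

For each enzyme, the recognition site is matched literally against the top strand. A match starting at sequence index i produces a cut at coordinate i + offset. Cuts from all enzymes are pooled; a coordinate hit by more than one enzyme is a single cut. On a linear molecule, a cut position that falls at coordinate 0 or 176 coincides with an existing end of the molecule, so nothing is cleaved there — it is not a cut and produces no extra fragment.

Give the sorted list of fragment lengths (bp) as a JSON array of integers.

[1,4,6,7,8,8,8,10,11,12,13,14,14,16,16,28]

Per-enzyme occurrences:
  KluVI GCGCAT/6: at [57, 67, 100, 123, 158] ⇒ [63, 73, 106, 129, 164]
  EstIV GGAGGT/0: at [47, 77, 107, 115, 142, 150] ⇒ [47, 77, 107, 115, 142, 150]
  NpsII TGGTTAGC/2: at [9, 17, 88, 134] ⇒ [11, 19, 90, 136]

All cut coordinates (distinct, sorted): [11, 19, 47, 63, 73, 77, 90, 106, 107, 115, 129, 136, 142, 150, 164]

Fragments:
  [0,11): 11 bp
  [11,19): 8 bp
  [19,47): 28 bp
  [47,63): 16 bp
  [63,73): 10 bp
  [73,77): 4 bp
  [77,90): 13 bp
  [90,106): 16 bp
  [106,107): 1 bp
  [107,115): 8 bp
  [115,129): 14 bp
  [129,136): 7 bp
  [136,142): 6 bp
  [142,150): 8 bp
  [150,164): 14 bp
  [164,176): 12 bp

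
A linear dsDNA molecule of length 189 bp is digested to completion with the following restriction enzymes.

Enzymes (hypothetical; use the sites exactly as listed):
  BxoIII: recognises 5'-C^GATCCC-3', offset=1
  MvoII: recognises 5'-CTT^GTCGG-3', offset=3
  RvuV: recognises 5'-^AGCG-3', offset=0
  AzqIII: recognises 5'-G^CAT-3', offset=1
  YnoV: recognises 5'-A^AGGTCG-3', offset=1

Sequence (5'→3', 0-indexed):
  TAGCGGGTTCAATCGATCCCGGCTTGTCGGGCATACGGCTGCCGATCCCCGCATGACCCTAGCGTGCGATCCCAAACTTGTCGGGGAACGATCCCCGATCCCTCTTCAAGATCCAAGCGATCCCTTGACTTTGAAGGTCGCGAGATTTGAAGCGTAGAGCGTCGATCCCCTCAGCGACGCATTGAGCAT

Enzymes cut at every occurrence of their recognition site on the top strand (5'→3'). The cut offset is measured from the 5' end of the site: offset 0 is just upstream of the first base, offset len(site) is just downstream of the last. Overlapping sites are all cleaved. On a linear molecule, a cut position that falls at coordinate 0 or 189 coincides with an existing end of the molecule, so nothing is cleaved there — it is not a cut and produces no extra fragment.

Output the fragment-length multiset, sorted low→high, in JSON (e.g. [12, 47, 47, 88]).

[1,3,3,6,6,7,7,7,7,7,8,9,9,10,11,12,12,13,16,16,19]

Per-enzyme occurrences:
  BxoIII CGATCCC/1: at [13, 42, 66, 88, 95, 117, 162] ⇒ [14, 43, 67, 89, 96, 118, 163]
  MvoII CTTGTCGG/3: at [22, 76] ⇒ [25, 79]
  RvuV AGCG/0: at [1, 60, 115, 150, 157, 172] ⇒ [1, 60, 115, 150, 157, 172]
  AzqIII GCAT/1: at [30, 50, 178, 185] ⇒ [31, 51, 179, 186]
  YnoV AAGGTCG/1: at [133] ⇒ [134]

All cut coordinates (distinct, sorted): [1, 14, 25, 31, 43, 51, 60, 67, 79, 89, 96, 115, 118, 134, 150, 157, 163, 172, 179, 186]

Fragments:
  [0,1): 1 bp
  [1,14): 13 bp
  [14,25): 11 bp
  [25,31): 6 bp
  [31,43): 12 bp
  [43,51): 8 bp
  [51,60): 9 bp
  [60,67): 7 bp
  [67,79): 12 bp
  [79,89): 10 bp
  [89,96): 7 bp
  [96,115): 19 bp
  [115,118): 3 bp
  [118,134): 16 bp
  [134,150): 16 bp
  [150,157): 7 bp
  [157,163): 6 bp
  [163,172): 9 bp
  [172,179): 7 bp
  [179,186): 7 bp
  [186,189): 3 bp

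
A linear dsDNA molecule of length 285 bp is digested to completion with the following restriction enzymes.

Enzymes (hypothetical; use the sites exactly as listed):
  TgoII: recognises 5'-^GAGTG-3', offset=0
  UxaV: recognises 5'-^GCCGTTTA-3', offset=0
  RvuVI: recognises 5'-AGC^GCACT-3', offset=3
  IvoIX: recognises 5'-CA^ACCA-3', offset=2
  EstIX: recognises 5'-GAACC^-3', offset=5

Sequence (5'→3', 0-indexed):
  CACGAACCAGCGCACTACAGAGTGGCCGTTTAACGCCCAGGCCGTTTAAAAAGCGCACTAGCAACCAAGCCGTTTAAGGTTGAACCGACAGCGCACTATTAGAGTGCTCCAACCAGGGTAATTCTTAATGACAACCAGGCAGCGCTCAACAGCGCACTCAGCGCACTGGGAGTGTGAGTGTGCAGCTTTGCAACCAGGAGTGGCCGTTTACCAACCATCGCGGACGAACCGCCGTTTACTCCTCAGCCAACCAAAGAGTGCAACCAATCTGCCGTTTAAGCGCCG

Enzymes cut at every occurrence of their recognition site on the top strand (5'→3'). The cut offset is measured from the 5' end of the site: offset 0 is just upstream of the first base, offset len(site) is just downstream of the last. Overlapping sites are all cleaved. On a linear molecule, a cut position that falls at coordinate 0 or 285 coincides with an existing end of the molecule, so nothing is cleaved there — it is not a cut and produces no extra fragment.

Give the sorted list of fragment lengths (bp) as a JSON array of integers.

[3,5,5,5,5,6,6,6,7,7,8,8,8,9,9,9,10,11,14,15,16,17,17,18,19,20,22]

Scan for sites:
  TgoII (GAGTG, off=0): starts [19, 101, 169, 175, 197, 255] → cuts [19, 101, 169, 175, 197, 255]
  UxaV (GCCGTTTA, off=0): starts [24, 40, 68, 202, 230, 270] → cuts [24, 40, 68, 202, 230, 270]
  RvuVI (AGCGCACT, off=3): starts [8, 51, 89, 150, 159] → cuts [11, 54, 92, 153, 162]
  IvoIX (CAACCA, off=2): starts [61, 109, 131, 190, 211, 247, 260] → cuts [63, 111, 133, 192, 213, 249, 262]
  EstIX (GAACC, off=5): starts [3, 81, 225] → cuts [8, 86, 230]

Pooled cuts: [8, 11, 19, 24, 40, 54, 63, 68, 86, 92, 101, 111, 133, 153, 162, 169, 175, 192, 197, 202, 213, 230, 249, 255, 262, 270]

Fragment lengths:
  [0,8): 8 bp
  [8,11): 3 bp
  [11,19): 8 bp
  [19,24): 5 bp
  [24,40): 16 bp
  [40,54): 14 bp
  [54,63): 9 bp
  [63,68): 5 bp
  [68,86): 18 bp
  [86,92): 6 bp
  [92,101): 9 bp
  [101,111): 10 bp
  [111,133): 22 bp
  [133,153): 20 bp
  [153,162): 9 bp
  [162,169): 7 bp
  [169,175): 6 bp
  [175,192): 17 bp
  [192,197): 5 bp
  [197,202): 5 bp
  [202,213): 11 bp
  [213,230): 17 bp
  [230,249): 19 bp
  [249,255): 6 bp
  [255,262): 7 bp
  [262,270): 8 bp
  [270,285): 15 bp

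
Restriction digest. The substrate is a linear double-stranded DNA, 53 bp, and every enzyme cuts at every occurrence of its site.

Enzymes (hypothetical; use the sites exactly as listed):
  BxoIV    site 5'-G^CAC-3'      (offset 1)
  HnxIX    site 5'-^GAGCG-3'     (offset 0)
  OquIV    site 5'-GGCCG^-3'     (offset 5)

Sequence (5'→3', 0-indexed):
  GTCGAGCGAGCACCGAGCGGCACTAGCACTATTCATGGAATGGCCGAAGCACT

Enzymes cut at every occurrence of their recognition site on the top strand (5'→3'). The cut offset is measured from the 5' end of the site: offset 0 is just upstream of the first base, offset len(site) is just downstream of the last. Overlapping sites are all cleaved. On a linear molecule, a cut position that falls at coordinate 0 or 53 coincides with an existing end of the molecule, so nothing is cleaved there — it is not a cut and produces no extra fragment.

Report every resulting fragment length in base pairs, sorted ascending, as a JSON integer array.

Per-enzyme occurrences:
  BxoIV (GCAC, off=1): starts [9, 19, 25, 48] → cuts [10, 20, 26, 49]
  HnxIX (GAGCG, off=0): starts [3, 14] → cuts [3, 14]
  OquIV (GGCCG, off=5): starts [41] → cuts [46]

Pooled cuts: [3, 10, 14, 20, 26, 46, 49]

Fragment lengths:
  [0,3): 3 bp
  [3,10): 7 bp
  [10,14): 4 bp
  [14,20): 6 bp
  [20,26): 6 bp
  [26,46): 20 bp
  [46,49): 3 bp
  [49,53): 4 bp

[3,3,4,4,6,6,7,20]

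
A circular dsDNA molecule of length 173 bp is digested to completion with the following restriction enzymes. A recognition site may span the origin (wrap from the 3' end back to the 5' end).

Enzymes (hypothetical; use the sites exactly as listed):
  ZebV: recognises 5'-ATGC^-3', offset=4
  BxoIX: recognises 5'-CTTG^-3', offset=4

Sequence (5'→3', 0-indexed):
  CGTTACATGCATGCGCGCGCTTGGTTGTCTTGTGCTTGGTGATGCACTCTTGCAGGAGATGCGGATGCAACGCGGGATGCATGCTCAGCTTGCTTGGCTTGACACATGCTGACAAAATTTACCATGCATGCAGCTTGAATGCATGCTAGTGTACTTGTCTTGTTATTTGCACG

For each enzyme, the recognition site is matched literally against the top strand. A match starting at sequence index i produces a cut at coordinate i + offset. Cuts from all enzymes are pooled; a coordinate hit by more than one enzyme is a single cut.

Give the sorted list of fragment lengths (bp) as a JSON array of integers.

Scan for sites:
  ZebV (ATGC, off=4): starts [6, 10, 41, 58, 64, 76, 80, 105, 123, 127, 138, 142] → cuts [10, 14, 45, 62, 68, 80, 84, 109, 127, 131, 142, 146]
  BxoIX (CTTG, off=4): starts [19, 28, 34, 48, 88, 92, 97, 133, 153, 158] → cuts [23, 32, 38, 52, 92, 96, 101, 137, 157, 162]

All cut coordinates (distinct, sorted): [10, 14, 23, 32, 38, 45, 52, 62, 68, 80, 84, 92, 96, 101, 109, 127, 131, 137, 142, 146, 157, 162]

Fragments:
  10→14: 4 bp
  14→23: 9 bp
  23→32: 9 bp
  32→38: 6 bp
  38→45: 7 bp
  45→52: 7 bp
  52→62: 10 bp
  62→68: 6 bp
  68→80: 12 bp
  80→84: 4 bp
  84→92: 8 bp
  92→96: 4 bp
  96→101: 5 bp
  101→109: 8 bp
  109→127: 18 bp
  127→131: 4 bp
  131→137: 6 bp
  137→142: 5 bp
  142→146: 4 bp
  146→157: 11 bp
  157→162: 5 bp
  162→10 (wrap): 173-162+10 = 21 bp

[4,4,4,4,4,5,5,5,6,6,6,7,7,8,8,9,9,10,11,12,18,21]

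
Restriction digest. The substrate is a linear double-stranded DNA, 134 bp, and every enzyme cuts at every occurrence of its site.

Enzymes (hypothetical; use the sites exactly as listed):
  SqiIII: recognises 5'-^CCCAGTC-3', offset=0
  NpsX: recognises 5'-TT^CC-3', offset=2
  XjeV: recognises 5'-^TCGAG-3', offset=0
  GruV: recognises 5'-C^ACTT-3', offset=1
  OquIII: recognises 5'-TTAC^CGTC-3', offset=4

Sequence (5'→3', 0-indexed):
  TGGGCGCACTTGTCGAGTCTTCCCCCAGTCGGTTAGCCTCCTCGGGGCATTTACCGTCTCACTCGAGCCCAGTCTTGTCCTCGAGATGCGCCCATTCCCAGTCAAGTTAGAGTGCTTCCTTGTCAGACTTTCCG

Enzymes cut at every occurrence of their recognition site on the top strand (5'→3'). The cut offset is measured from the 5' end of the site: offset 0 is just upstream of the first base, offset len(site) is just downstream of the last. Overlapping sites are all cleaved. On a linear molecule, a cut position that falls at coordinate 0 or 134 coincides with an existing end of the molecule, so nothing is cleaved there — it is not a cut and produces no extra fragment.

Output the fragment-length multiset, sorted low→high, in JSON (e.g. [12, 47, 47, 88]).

Per-enzyme occurrences:
  SqiIII CCCAGTC/0: at [23, 67, 96] ⇒ [23, 67, 96]
  NpsX TTCC/2: at [19, 94, 115, 129] ⇒ [21, 96, 117, 131]
  XjeV TCGAG/0: at [12, 62, 80] ⇒ [12, 62, 80]
  GruV CACTT/1: at [6] ⇒ [7]
  OquIII TTACCGTC/4: at [50] ⇒ [54]

All cut coordinates (distinct, sorted): [7, 12, 21, 23, 54, 62, 67, 80, 96, 117, 131]

Fragment lengths:
  [0,7): 7 bp
  [7,12): 5 bp
  [12,21): 9 bp
  [21,23): 2 bp
  [23,54): 31 bp
  [54,62): 8 bp
  [62,67): 5 bp
  [67,80): 13 bp
  [80,96): 16 bp
  [96,117): 21 bp
  [117,131): 14 bp
  [131,134): 3 bp

[2,3,5,5,7,8,9,13,14,16,21,31]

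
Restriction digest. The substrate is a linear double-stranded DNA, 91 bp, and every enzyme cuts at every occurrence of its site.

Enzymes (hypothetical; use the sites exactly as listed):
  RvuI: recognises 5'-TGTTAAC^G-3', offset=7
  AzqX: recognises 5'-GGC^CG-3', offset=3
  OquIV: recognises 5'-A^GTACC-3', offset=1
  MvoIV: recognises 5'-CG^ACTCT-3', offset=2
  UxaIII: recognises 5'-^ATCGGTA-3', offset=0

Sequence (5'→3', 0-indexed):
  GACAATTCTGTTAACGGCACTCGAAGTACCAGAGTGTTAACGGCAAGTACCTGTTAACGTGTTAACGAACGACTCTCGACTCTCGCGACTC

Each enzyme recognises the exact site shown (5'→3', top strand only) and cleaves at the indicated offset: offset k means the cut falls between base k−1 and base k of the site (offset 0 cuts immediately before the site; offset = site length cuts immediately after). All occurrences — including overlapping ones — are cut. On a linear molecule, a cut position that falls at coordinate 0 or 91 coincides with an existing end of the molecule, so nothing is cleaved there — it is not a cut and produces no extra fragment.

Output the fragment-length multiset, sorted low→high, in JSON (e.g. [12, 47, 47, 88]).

Per-enzyme occurrences:
  RvuI TGTTAACG/7: at [8, 34, 51, 59] ⇒ [15, 41, 58, 66]
  AzqX (GGCCG, off=3): no sites
  OquIV AGTACC/1: at [24, 45] ⇒ [25, 46]
  MvoIV CGACTCT/2: at [69, 76] ⇒ [71, 78]
  UxaIII (ATCGGTA, off=0): no sites

Pooled cuts: [15, 25, 41, 46, 58, 66, 71, 78]

Fragment lengths:
  [0,15): 15 bp
  [15,25): 10 bp
  [25,41): 16 bp
  [41,46): 5 bp
  [46,58): 12 bp
  [58,66): 8 bp
  [66,71): 5 bp
  [71,78): 7 bp
  [78,91): 13 bp

[5,5,7,8,10,12,13,15,16]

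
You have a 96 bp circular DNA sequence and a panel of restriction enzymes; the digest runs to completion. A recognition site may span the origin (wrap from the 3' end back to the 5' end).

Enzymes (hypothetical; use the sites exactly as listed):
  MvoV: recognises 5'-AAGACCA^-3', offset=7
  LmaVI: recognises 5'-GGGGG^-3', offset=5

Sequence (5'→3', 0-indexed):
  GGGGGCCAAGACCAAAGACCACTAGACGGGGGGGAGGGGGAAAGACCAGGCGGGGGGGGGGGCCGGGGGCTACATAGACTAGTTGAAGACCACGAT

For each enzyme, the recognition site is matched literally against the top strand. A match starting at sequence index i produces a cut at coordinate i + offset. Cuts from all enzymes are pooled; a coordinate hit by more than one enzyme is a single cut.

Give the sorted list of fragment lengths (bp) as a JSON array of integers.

Scan for sites:
  MvoV (AAGACCA, off=7): starts [7, 14, 41, 85] → cuts [14, 21, 48, 92]
  LmaVI (GGGGG, off=5): starts [0, 27, 28, 29, 35, 51, 52, 53, 54, 55, 56, 57, 64] → cuts [5, 32, 33, 34, 40, 56, 57, 58, 59, 60, 61, 62, 69]

Pooled cuts: [5, 14, 21, 32, 33, 34, 40, 48, 56, 57, 58, 59, 60, 61, 62, 69, 92]

Fragments:
  5→14: 9 bp
  14→21: 7 bp
  21→32: 11 bp
  32→33: 1 bp
  33→34: 1 bp
  34→40: 6 bp
  40→48: 8 bp
  48→56: 8 bp
  56→57: 1 bp
  57→58: 1 bp
  58→59: 1 bp
  59→60: 1 bp
  60→61: 1 bp
  61→62: 1 bp
  62→69: 7 bp
  69→92: 23 bp
  92→5 (wrap): 96-92+5 = 9 bp

[1,1,1,1,1,1,1,1,6,7,7,8,8,9,9,11,23]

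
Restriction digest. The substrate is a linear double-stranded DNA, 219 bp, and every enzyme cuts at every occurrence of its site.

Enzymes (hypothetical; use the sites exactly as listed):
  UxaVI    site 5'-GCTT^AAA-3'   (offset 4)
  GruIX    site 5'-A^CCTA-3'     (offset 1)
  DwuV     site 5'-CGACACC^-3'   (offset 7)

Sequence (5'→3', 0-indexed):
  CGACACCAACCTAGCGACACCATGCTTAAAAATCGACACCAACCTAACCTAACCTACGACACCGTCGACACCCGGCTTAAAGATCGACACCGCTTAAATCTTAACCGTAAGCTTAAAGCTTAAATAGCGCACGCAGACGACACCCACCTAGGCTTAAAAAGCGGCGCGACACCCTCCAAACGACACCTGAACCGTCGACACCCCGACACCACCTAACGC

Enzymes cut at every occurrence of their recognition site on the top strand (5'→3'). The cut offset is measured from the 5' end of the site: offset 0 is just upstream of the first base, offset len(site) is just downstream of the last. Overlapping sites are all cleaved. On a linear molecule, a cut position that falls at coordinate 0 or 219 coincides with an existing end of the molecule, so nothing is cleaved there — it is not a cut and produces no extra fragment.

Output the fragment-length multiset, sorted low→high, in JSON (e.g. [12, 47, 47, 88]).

Scan for sites:
  UxaVI GCTTAAA/4: at [23, 74, 91, 110, 117, 151] ⇒ [27, 78, 95, 114, 121, 155]
  GruIX ACCTA/1: at [8, 41, 46, 51, 145, 210] ⇒ [9, 42, 47, 52, 146, 211]
  DwuV CGACACC/7: at [0, 14, 33, 56, 65, 84, 137, 166, 180, 195, 203] ⇒ [7, 21, 40, 63, 72, 91, 144, 173, 187, 202, 210]

Pooled cuts: [7, 9, 21, 27, 40, 42, 47, 52, 63, 72, 78, 91, 95, 114, 121, 144, 146, 155, 173, 187, 202, 210, 211]

Fragments:
  [0,7): 7 bp
  [7,9): 2 bp
  [9,21): 12 bp
  [21,27): 6 bp
  [27,40): 13 bp
  [40,42): 2 bp
  [42,47): 5 bp
  [47,52): 5 bp
  [52,63): 11 bp
  [63,72): 9 bp
  [72,78): 6 bp
  [78,91): 13 bp
  [91,95): 4 bp
  [95,114): 19 bp
  [114,121): 7 bp
  [121,144): 23 bp
  [144,146): 2 bp
  [146,155): 9 bp
  [155,173): 18 bp
  [173,187): 14 bp
  [187,202): 15 bp
  [202,210): 8 bp
  [210,211): 1 bp
  [211,219): 8 bp

[1,2,2,2,4,5,5,6,6,7,7,8,8,9,9,11,12,13,13,14,15,18,19,23]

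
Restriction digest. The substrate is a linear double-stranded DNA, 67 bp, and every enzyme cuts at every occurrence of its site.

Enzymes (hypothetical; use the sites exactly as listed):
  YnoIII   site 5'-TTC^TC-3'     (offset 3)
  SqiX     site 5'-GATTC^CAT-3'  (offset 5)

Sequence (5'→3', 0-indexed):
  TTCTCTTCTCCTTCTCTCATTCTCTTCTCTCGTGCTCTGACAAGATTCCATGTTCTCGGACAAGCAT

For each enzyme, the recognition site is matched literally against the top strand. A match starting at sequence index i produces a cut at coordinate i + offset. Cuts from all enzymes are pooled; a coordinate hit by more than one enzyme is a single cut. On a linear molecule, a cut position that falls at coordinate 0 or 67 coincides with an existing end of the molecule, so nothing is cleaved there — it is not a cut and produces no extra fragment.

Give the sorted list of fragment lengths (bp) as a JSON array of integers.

Scan for sites:
  YnoIII (TTCTC, off=3): starts [0, 5, 11, 19, 24, 52] → cuts [3, 8, 14, 22, 27, 55]
  SqiX (GATTCCAT, off=5): starts [43] → cuts [48]

Pooled cuts: [3, 8, 14, 22, 27, 48, 55]

Fragment lengths:
  [0,3): 3 bp
  [3,8): 5 bp
  [8,14): 6 bp
  [14,22): 8 bp
  [22,27): 5 bp
  [27,48): 21 bp
  [48,55): 7 bp
  [55,67): 12 bp

[3,5,5,6,7,8,12,21]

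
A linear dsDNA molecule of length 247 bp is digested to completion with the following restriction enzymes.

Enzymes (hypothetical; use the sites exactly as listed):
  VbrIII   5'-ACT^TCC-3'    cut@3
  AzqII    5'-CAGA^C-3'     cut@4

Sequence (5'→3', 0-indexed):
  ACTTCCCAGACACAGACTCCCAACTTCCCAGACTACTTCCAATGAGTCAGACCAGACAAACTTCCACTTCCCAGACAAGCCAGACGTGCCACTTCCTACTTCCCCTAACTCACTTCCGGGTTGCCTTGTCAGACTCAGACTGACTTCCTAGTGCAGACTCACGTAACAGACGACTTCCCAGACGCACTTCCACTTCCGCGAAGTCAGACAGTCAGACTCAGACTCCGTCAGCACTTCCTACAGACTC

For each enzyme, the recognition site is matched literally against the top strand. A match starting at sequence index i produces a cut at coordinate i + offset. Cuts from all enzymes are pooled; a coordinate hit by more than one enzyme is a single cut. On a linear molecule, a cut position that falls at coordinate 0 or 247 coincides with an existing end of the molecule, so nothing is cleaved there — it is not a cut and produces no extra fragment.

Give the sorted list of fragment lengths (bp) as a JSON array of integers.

Scan for sites:
  VbrIII (ACTTCC, off=3): starts [0, 22, 34, 59, 65, 90, 97, 111, 142, 172, 185, 191, 232] → cuts [3, 25, 37, 62, 68, 93, 100, 114, 145, 175, 188, 194, 235]
  AzqII (CAGAC, off=4): starts [6, 12, 28, 47, 52, 71, 80, 129, 135, 153, 166, 178, 204, 212, 218, 240] → cuts [10, 16, 32, 51, 56, 75, 84, 133, 139, 157, 170, 182, 208, 216, 222, 244]

Pooled cuts: [3, 10, 16, 25, 32, 37, 51, 56, 62, 68, 75, 84, 93, 100, 114, 133, 139, 145, 157, 170, 175, 182, 188, 194, 208, 216, 222, 235, 244]

Fragments:
  [0,3): 3 bp
  [3,10): 7 bp
  [10,16): 6 bp
  [16,25): 9 bp
  [25,32): 7 bp
  [32,37): 5 bp
  [37,51): 14 bp
  [51,56): 5 bp
  [56,62): 6 bp
  [62,68): 6 bp
  [68,75): 7 bp
  [75,84): 9 bp
  [84,93): 9 bp
  [93,100): 7 bp
  [100,114): 14 bp
  [114,133): 19 bp
  [133,139): 6 bp
  [139,145): 6 bp
  [145,157): 12 bp
  [157,170): 13 bp
  [170,175): 5 bp
  [175,182): 7 bp
  [182,188): 6 bp
  [188,194): 6 bp
  [194,208): 14 bp
  [208,216): 8 bp
  [216,222): 6 bp
  [222,235): 13 bp
  [235,244): 9 bp
  [244,247): 3 bp

[3,3,5,5,5,6,6,6,6,6,6,6,6,7,7,7,7,7,8,9,9,9,9,12,13,13,14,14,14,19]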